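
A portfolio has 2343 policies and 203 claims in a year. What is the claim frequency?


frequency = claims / policies
= 203 / 2343
= 0.0866


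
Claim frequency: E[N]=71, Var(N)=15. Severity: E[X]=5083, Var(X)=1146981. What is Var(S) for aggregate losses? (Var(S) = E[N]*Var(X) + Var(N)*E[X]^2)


Var(S) = E[N]*Var(X) + Var(N)*E[X]^2
= 71*1146981 + 15*5083^2
= 81435651 + 387553335
= 4.6899e+08


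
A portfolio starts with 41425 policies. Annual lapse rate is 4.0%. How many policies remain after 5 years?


remaining = initial * (1 - lapse)^years
= 41425 * (1 - 0.04)^5
= 41425 * 0.815373
= 33776.814


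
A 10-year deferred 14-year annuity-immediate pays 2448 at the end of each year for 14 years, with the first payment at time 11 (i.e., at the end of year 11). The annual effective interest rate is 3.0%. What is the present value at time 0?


PV at time 10 of the 14-year annuity-immediate:
a_n = 2448 * (1-(1+0.03)^(-14))/0.03 = 27652.787
Discount back 10 years to time 0:
PV = 27652.787 * (1+0.03)^(-10)
= 27652.787 * 0.744094
= 20576.2706


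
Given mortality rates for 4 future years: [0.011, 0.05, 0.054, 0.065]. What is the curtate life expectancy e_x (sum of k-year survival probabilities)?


e_x = sum_{k=1}^{n} k_p_x
k_p_x values:
  1_p_x = 0.989
  2_p_x = 0.93955
  3_p_x = 0.888814
  4_p_x = 0.831041
e_x = 3.6484


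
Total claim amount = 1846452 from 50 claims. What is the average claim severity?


severity = total / number
= 1846452 / 50
= 36929.04


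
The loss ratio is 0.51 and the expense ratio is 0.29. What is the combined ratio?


Combined ratio = loss ratio + expense ratio
= 0.51 + 0.29
= 0.8


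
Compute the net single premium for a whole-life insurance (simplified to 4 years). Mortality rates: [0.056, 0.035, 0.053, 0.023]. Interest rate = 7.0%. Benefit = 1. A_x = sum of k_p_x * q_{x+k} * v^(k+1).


v = 0.934579
Year 0: k_p_x=1.0, q=0.056, term=0.052336
Year 1: k_p_x=0.944, q=0.035, term=0.028858
Year 2: k_p_x=0.91096, q=0.053, term=0.039412
Year 3: k_p_x=0.862679, q=0.023, term=0.015137
A_x = 0.1357


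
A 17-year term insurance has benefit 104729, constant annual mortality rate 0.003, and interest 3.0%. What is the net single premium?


NSP = benefit * sum_{k=0}^{n-1} k_p_x * q * v^(k+1)
With constant q=0.003, v=0.970874
Sum = 0.038646
NSP = 104729 * 0.038646
= 4047.3935


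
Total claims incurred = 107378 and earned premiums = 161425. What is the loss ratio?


Loss ratio = claims / premiums
= 107378 / 161425
= 0.6652


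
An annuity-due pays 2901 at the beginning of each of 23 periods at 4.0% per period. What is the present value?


PV_due = PMT * (1-(1+i)^(-n))/i * (1+i)
PV_immediate = 43099.6977
PV_due = 43099.6977 * 1.04
= 44823.6856


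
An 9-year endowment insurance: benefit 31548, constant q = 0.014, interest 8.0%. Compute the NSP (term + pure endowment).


Term component = 2628.2565
Pure endowment = 9_p_x * v^9 * benefit = 0.88083 * 0.500249 * 31548 = 13901.1352
NSP = 16529.3917


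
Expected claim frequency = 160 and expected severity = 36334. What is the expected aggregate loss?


E[S] = E[N] * E[X]
= 160 * 36334
= 5.8134e+06


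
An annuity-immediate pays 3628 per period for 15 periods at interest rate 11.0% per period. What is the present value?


PV = PMT * (1 - (1+i)^(-n)) / i
= 3628 * (1 - (1+0.11)^(-15)) / 0.11
= 3628 * (1 - 0.209004) / 0.11
= 3628 * 7.19087
= 26088.4748


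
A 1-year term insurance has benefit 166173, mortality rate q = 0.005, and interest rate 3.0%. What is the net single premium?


NSP = benefit * q * v
v = 1/(1+i) = 0.970874
NSP = 166173 * 0.005 * 0.970874
= 806.665


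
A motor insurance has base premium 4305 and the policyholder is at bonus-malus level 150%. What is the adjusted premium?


adjusted = base * BM_level / 100
= 4305 * 150 / 100
= 4305 * 1.5
= 6457.5


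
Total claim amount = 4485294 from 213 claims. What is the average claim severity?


severity = total / number
= 4485294 / 213
= 21057.7183


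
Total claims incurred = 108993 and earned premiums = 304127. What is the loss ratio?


Loss ratio = claims / premiums
= 108993 / 304127
= 0.3584


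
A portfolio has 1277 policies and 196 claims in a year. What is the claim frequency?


frequency = claims / policies
= 196 / 1277
= 0.1535


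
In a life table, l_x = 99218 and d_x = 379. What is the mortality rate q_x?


q_x = d_x / l_x
= 379 / 99218
= 0.0038


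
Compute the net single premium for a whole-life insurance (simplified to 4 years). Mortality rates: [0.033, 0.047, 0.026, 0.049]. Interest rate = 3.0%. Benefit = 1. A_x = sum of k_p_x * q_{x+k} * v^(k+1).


v = 0.970874
Year 0: k_p_x=1.0, q=0.033, term=0.032039
Year 1: k_p_x=0.967, q=0.047, term=0.04284
Year 2: k_p_x=0.921551, q=0.026, term=0.021927
Year 3: k_p_x=0.897591, q=0.049, term=0.039077
A_x = 0.1359


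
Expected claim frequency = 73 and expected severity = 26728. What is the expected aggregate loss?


E[S] = E[N] * E[X]
= 73 * 26728
= 1.9511e+06


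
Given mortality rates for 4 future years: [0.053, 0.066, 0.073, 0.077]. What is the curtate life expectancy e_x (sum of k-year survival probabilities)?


e_x = sum_{k=1}^{n} k_p_x
k_p_x values:
  1_p_x = 0.947
  2_p_x = 0.884498
  3_p_x = 0.81993
  4_p_x = 0.756795
e_x = 3.4082


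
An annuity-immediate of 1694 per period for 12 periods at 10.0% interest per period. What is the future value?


FV = PMT * ((1+i)^n - 1) / i
= 1694 * ((1.1)^12 - 1) / 0.1
= 1694 * (3.138428 - 1) / 0.1
= 36224.9767


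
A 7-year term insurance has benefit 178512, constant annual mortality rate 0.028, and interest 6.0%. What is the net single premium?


NSP = benefit * sum_{k=0}^{n-1} k_p_x * q * v^(k+1)
With constant q=0.028, v=0.943396
Sum = 0.144722
NSP = 178512 * 0.144722
= 25834.6657


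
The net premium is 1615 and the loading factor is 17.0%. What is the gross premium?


Gross = net * (1 + loading)
= 1615 * (1 + 0.17)
= 1615 * 1.17
= 1889.55


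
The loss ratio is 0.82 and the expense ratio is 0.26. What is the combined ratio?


Combined ratio = loss ratio + expense ratio
= 0.82 + 0.26
= 1.08


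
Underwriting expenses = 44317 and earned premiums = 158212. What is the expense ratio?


Expense ratio = expenses / premiums
= 44317 / 158212
= 0.2801


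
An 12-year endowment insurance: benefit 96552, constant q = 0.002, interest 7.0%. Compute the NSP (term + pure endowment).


Term component = 1519.4278
Pure endowment = 12_p_x * v^12 * benefit = 0.976262 * 0.444012 * 96552 = 41852.5995
NSP = 43372.0273


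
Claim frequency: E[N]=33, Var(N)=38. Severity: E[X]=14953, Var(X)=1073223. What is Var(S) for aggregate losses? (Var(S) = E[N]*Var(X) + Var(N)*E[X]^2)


Var(S) = E[N]*Var(X) + Var(N)*E[X]^2
= 33*1073223 + 38*14953^2
= 35416359 + 8496503942
= 8.5319e+09


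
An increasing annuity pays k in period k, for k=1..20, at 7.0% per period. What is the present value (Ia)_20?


(Ia)_n = sum_{k=1}^{n} k * v^k, v = 1/(1+i)
v = 0.934579
Sum computed term by term:
(Ia)_20 = 88.1031


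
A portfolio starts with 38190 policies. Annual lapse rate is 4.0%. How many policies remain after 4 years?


remaining = initial * (1 - lapse)^years
= 38190 * (1 - 0.04)^4
= 38190 * 0.849347
= 32436.5451


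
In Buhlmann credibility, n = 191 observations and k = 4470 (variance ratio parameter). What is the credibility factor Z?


Z = n / (n + k)
= 191 / (191 + 4470)
= 191 / 4661
= 0.041


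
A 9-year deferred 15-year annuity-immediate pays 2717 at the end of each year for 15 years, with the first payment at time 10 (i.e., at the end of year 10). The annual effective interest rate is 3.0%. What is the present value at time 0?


PV at time 9 of the 15-year annuity-immediate:
a_n = 2717 * (1-(1+0.03)^(-15))/0.03 = 32435.3696
Discount back 9 years to time 0:
PV = 32435.3696 * (1+0.03)^(-9)
= 32435.3696 * 0.766417
= 24859.01


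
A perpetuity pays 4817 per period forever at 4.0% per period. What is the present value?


PV = PMT / i
= 4817 / 0.04
= 120425.0


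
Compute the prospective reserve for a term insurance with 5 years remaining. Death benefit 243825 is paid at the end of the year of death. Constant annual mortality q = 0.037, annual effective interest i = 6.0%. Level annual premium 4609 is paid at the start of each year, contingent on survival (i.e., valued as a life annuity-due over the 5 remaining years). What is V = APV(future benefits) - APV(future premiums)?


v = 1/(1+i) = 0.943396
APV(future benefits) per unit = sum_{k=0}^{4} k_p_x * q * v^(k+1) = 0.145378
APV(future benefits) = 243825 * 0.145378 = 35446.7978
Life annuity-due factor ä_{x:5} = sum_{k=0}^{4} k_p_x * v^k = 4.164884
APV(future premiums) = 4609 * 4.164884 = 19195.9506
V = 35446.7978 - 19195.9506
= 16250.8472


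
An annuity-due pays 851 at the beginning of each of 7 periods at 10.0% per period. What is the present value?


PV_due = PMT * (1-(1+i)^(-n))/i * (1+i)
PV_immediate = 4143.0244
PV_due = 4143.0244 * 1.1
= 4557.3269


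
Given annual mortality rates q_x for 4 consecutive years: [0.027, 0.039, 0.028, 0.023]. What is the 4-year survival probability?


p_k = 1 - q_k for each year
Survival = product of (1 - q_k)
= 0.973 * 0.961 * 0.972 * 0.977
= 0.888


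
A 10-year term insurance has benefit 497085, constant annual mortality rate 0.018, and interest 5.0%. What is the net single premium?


NSP = benefit * sum_{k=0}^{n-1} k_p_x * q * v^(k+1)
With constant q=0.018, v=0.952381
Sum = 0.129191
NSP = 497085 * 0.129191
= 64219.1429


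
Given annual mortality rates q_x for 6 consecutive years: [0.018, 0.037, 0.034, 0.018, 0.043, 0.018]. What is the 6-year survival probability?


p_k = 1 - q_k for each year
Survival = product of (1 - q_k)
= 0.982 * 0.963 * 0.966 * 0.982 * 0.957 * 0.982
= 0.843


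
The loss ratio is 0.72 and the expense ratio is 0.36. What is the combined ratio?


Combined ratio = loss ratio + expense ratio
= 0.72 + 0.36
= 1.08


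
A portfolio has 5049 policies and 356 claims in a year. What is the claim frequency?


frequency = claims / policies
= 356 / 5049
= 0.0705


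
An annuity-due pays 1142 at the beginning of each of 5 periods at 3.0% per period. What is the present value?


PV_due = PMT * (1-(1+i)^(-n))/i * (1+i)
PV_immediate = 5230.0256
PV_due = 5230.0256 * 1.03
= 5386.9264


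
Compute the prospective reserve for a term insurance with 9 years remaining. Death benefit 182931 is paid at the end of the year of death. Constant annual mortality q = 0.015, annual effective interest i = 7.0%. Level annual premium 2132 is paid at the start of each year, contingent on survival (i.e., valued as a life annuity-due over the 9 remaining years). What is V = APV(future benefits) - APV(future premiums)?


v = 1/(1+i) = 0.934579
APV(future benefits) per unit = sum_{k=0}^{8} k_p_x * q * v^(k+1) = 0.09269
APV(future benefits) = 182931 * 0.09269 = 16955.839
Life annuity-due factor ä_{x:9} = sum_{k=0}^{8} k_p_x * v^k = 6.611873
APV(future premiums) = 2132 * 6.611873 = 14096.5129
V = 16955.839 - 14096.5129
= 2859.326


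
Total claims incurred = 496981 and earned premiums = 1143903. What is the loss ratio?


Loss ratio = claims / premiums
= 496981 / 1143903
= 0.4345


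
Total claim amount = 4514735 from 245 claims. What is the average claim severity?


severity = total / number
= 4514735 / 245
= 18427.4898


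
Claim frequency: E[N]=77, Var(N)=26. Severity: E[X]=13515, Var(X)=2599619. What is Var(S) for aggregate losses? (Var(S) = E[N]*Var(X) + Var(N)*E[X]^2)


Var(S) = E[N]*Var(X) + Var(N)*E[X]^2
= 77*2599619 + 26*13515^2
= 200170663 + 4749035850
= 4.9492e+09


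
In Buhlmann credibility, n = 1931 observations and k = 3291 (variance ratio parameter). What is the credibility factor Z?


Z = n / (n + k)
= 1931 / (1931 + 3291)
= 1931 / 5222
= 0.3698


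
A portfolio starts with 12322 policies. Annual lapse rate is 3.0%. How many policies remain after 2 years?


remaining = initial * (1 - lapse)^years
= 12322 * (1 - 0.03)^2
= 12322 * 0.9409
= 11593.7698


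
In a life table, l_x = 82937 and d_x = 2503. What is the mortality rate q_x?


q_x = d_x / l_x
= 2503 / 82937
= 0.0302


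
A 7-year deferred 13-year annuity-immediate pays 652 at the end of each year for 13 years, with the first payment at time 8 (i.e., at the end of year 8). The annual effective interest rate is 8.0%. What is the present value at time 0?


PV at time 7 of the 13-year annuity-immediate:
a_n = 652 * (1-(1+0.08)^(-13))/0.08 = 5153.2619
Discount back 7 years to time 0:
PV = 5153.2619 * (1+0.08)^(-7)
= 5153.2619 * 0.58349
= 3006.8788


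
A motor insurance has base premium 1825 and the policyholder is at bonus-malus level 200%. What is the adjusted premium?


adjusted = base * BM_level / 100
= 1825 * 200 / 100
= 1825 * 2.0
= 3650.0


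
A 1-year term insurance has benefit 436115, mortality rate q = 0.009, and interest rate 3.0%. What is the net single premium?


NSP = benefit * q * v
v = 1/(1+i) = 0.970874
NSP = 436115 * 0.009 * 0.970874
= 3810.7136


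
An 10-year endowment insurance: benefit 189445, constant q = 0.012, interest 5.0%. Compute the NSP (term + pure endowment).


Term component = 16716.4867
Pure endowment = 10_p_x * v^10 * benefit = 0.886277 * 0.613913 * 189445 = 103076.4856
NSP = 119792.9722


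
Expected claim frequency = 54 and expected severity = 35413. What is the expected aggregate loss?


E[S] = E[N] * E[X]
= 54 * 35413
= 1.9123e+06


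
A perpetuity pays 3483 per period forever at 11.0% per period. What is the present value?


PV = PMT / i
= 3483 / 0.11
= 31663.6364


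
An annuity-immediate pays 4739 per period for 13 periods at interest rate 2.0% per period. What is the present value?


PV = PMT * (1 - (1+i)^(-n)) / i
= 4739 * (1 - (1+0.02)^(-13)) / 0.02
= 4739 * (1 - 0.773033) / 0.02
= 4739 * 11.348374
= 53779.9432


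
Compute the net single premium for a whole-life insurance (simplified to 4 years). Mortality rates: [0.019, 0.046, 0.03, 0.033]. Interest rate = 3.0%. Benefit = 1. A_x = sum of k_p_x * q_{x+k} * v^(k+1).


v = 0.970874
Year 0: k_p_x=1.0, q=0.019, term=0.018447
Year 1: k_p_x=0.981, q=0.046, term=0.042536
Year 2: k_p_x=0.935874, q=0.03, term=0.025694
Year 3: k_p_x=0.907798, q=0.033, term=0.026617
A_x = 0.1133


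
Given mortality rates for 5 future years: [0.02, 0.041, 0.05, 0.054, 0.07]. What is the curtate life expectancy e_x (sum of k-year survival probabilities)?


e_x = sum_{k=1}^{n} k_p_x
k_p_x values:
  1_p_x = 0.98
  2_p_x = 0.93982
  3_p_x = 0.892829
  4_p_x = 0.844616
  5_p_x = 0.785493
e_x = 4.4428


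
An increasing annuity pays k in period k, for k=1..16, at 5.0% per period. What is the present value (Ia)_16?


(Ia)_n = sum_{k=1}^{n} k * v^k, v = 1/(1+i)
v = 0.952381
Sum computed term by term:
(Ia)_16 = 80.9975


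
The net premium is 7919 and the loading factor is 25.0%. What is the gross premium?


Gross = net * (1 + loading)
= 7919 * (1 + 0.25)
= 7919 * 1.25
= 9898.75


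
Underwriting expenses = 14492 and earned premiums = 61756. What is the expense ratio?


Expense ratio = expenses / premiums
= 14492 / 61756
= 0.2347


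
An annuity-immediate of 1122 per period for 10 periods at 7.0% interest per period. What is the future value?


FV = PMT * ((1+i)^n - 1) / i
= 1122 * ((1.07)^10 - 1) / 0.07
= 1122 * (1.967151 - 1) / 0.07
= 15502.0546


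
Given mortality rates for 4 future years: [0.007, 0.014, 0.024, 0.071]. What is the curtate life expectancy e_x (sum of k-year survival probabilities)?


e_x = sum_{k=1}^{n} k_p_x
k_p_x values:
  1_p_x = 0.993
  2_p_x = 0.979098
  3_p_x = 0.9556
  4_p_x = 0.887752
e_x = 3.8154


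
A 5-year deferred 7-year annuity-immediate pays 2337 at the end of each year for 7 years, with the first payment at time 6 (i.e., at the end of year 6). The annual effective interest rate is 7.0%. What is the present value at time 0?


PV at time 5 of the 7-year annuity-immediate:
a_n = 2337 * (1-(1+0.07)^(-7))/0.07 = 12594.7693
Discount back 5 years to time 0:
PV = 12594.7693 * (1+0.07)^(-5)
= 12594.7693 * 0.712986
= 8979.8965


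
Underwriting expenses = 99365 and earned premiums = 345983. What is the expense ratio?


Expense ratio = expenses / premiums
= 99365 / 345983
= 0.2872


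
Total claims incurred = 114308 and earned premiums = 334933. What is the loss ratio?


Loss ratio = claims / premiums
= 114308 / 334933
= 0.3413


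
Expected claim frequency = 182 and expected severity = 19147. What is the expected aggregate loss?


E[S] = E[N] * E[X]
= 182 * 19147
= 3.4848e+06


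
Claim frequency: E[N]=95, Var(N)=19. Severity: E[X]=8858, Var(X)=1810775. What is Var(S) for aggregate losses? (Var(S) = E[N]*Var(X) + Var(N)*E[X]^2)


Var(S) = E[N]*Var(X) + Var(N)*E[X]^2
= 95*1810775 + 19*8858^2
= 172023625 + 1490819116
= 1.6628e+09


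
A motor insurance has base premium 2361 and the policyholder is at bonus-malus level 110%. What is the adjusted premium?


adjusted = base * BM_level / 100
= 2361 * 110 / 100
= 2361 * 1.1
= 2597.1


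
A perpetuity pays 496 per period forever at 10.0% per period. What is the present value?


PV = PMT / i
= 496 / 0.1
= 4960.0


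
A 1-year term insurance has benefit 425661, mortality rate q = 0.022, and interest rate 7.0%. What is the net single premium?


NSP = benefit * q * v
v = 1/(1+i) = 0.934579
NSP = 425661 * 0.022 * 0.934579
= 8751.9084


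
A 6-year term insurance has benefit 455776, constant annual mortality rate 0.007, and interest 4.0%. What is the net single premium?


NSP = benefit * sum_{k=0}^{n-1} k_p_x * q * v^(k+1)
With constant q=0.007, v=0.961538
Sum = 0.036088
NSP = 455776 * 0.036088
= 16447.9122


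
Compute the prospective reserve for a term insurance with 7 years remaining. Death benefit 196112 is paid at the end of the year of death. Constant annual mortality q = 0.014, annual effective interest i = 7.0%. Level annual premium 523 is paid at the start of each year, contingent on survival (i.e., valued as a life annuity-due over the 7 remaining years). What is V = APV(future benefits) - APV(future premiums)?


v = 1/(1+i) = 0.934579
APV(future benefits) per unit = sum_{k=0}^{6} k_p_x * q * v^(k+1) = 0.072629
APV(future benefits) = 196112 * 0.072629 = 14243.4666
Life annuity-due factor ä_{x:7} = sum_{k=0}^{6} k_p_x * v^k = 5.550949
APV(future premiums) = 523 * 5.550949 = 2903.1466
V = 14243.4666 - 2903.1466
= 11340.32


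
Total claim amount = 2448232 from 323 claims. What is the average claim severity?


severity = total / number
= 2448232 / 323
= 7579.6656


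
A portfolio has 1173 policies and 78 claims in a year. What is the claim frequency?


frequency = claims / policies
= 78 / 1173
= 0.0665


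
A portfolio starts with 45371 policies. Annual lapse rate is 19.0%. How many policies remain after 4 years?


remaining = initial * (1 - lapse)^years
= 45371 * (1 - 0.19)^4
= 45371 * 0.430467
= 19530.7278


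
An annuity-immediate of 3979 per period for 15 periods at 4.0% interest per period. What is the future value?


FV = PMT * ((1+i)^n - 1) / i
= 3979 * ((1.04)^15 - 1) / 0.04
= 3979 * (1.800944 - 1) / 0.04
= 79673.8552


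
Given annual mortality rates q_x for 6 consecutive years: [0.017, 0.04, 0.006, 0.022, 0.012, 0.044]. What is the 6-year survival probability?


p_k = 1 - q_k for each year
Survival = product of (1 - q_k)
= 0.983 * 0.96 * 0.994 * 0.978 * 0.988 * 0.956
= 0.8665


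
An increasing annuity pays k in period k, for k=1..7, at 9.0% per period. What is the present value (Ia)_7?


(Ia)_n = sum_{k=1}^{n} k * v^k, v = 1/(1+i)
v = 0.917431
Sum computed term by term:
(Ia)_7 = 18.4075


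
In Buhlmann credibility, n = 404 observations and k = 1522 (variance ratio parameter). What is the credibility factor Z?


Z = n / (n + k)
= 404 / (404 + 1522)
= 404 / 1926
= 0.2098


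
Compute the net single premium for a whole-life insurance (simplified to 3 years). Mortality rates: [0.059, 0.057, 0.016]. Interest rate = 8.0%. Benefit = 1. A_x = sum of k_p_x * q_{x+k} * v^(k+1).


v = 0.925926
Year 0: k_p_x=1.0, q=0.059, term=0.05463
Year 1: k_p_x=0.941, q=0.057, term=0.045985
Year 2: k_p_x=0.887363, q=0.016, term=0.011271
A_x = 0.1119


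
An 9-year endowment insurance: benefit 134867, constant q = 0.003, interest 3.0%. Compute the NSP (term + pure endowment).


Term component = 3114.5686
Pure endowment = 9_p_x * v^9 * benefit = 0.973322 * 0.766417 * 134867 = 100606.7453
NSP = 103721.3139


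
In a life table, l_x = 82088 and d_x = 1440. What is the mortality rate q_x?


q_x = d_x / l_x
= 1440 / 82088
= 0.0175


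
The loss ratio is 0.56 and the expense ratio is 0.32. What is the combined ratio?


Combined ratio = loss ratio + expense ratio
= 0.56 + 0.32
= 0.88


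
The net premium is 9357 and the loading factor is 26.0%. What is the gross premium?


Gross = net * (1 + loading)
= 9357 * (1 + 0.26)
= 9357 * 1.26
= 11789.82


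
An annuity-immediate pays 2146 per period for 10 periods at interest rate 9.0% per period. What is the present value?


PV = PMT * (1 - (1+i)^(-n)) / i
= 2146 * (1 - (1+0.09)^(-10)) / 0.09
= 2146 * (1 - 0.422411) / 0.09
= 2146 * 6.417658
= 13772.2934


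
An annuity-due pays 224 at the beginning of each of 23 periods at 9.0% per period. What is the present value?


PV_due = PMT * (1-(1+i)^(-n))/i * (1+i)
PV_immediate = 2145.9663
PV_due = 2145.9663 * 1.09
= 2339.1033


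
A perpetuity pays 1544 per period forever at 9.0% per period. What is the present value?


PV = PMT / i
= 1544 / 0.09
= 17155.5556


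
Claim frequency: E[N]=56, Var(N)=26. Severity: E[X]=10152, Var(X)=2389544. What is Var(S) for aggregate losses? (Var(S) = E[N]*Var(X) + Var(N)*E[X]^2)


Var(S) = E[N]*Var(X) + Var(N)*E[X]^2
= 56*2389544 + 26*10152^2
= 133814464 + 2679640704
= 2.8135e+09


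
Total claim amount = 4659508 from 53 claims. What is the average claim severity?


severity = total / number
= 4659508 / 53
= 87915.2453


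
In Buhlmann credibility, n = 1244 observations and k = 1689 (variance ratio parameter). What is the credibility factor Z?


Z = n / (n + k)
= 1244 / (1244 + 1689)
= 1244 / 2933
= 0.4241


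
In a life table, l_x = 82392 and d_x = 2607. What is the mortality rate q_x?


q_x = d_x / l_x
= 2607 / 82392
= 0.0316


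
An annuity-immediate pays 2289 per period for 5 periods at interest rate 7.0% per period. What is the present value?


PV = PMT * (1 - (1+i)^(-n)) / i
= 2289 * (1 - (1+0.07)^(-5)) / 0.07
= 2289 * (1 - 0.712986) / 0.07
= 2289 * 4.100197
= 9385.3519


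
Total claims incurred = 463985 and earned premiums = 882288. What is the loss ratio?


Loss ratio = claims / premiums
= 463985 / 882288
= 0.5259


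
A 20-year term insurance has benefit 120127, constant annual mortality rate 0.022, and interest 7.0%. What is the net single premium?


NSP = benefit * sum_{k=0}^{n-1} k_p_x * q * v^(k+1)
With constant q=0.022, v=0.934579
Sum = 0.199527
NSP = 120127 * 0.199527
= 23968.5411


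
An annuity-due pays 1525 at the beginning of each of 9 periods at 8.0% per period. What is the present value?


PV_due = PMT * (1-(1+i)^(-n))/i * (1+i)
PV_immediate = 9526.5041
PV_due = 9526.5041 * 1.08
= 10288.6244


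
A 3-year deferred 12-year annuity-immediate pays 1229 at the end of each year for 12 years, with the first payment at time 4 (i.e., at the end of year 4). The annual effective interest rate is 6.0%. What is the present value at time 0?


PV at time 3 of the 12-year annuity-immediate:
a_n = 1229 * (1-(1+0.06)^(-12))/0.06 = 10303.7442
Discount back 3 years to time 0:
PV = 10303.7442 * (1+0.06)^(-3)
= 10303.7442 * 0.839619
= 8651.2223


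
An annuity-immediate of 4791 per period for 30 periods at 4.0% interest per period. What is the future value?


FV = PMT * ((1+i)^n - 1) / i
= 4791 * ((1.04)^30 - 1) / 0.04
= 4791 * (3.243398 - 1) / 0.04
= 268702.9368


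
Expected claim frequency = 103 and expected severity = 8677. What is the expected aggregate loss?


E[S] = E[N] * E[X]
= 103 * 8677
= 893731


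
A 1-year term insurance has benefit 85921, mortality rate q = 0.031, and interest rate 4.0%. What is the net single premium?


NSP = benefit * q * v
v = 1/(1+i) = 0.961538
NSP = 85921 * 0.031 * 0.961538
= 2561.1067


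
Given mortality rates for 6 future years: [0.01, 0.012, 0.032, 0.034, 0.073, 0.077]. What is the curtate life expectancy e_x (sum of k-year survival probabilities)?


e_x = sum_{k=1}^{n} k_p_x
k_p_x values:
  1_p_x = 0.99
  2_p_x = 0.97812
  3_p_x = 0.94682
  4_p_x = 0.914628
  5_p_x = 0.84786
  6_p_x = 0.782575
e_x = 5.46


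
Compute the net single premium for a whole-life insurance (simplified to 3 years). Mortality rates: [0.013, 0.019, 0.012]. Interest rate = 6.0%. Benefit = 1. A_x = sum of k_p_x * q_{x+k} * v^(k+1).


v = 0.943396
Year 0: k_p_x=1.0, q=0.013, term=0.012264
Year 1: k_p_x=0.987, q=0.019, term=0.01669
Year 2: k_p_x=0.968247, q=0.012, term=0.009756
A_x = 0.0387


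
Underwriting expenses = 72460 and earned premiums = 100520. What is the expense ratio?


Expense ratio = expenses / premiums
= 72460 / 100520
= 0.7209


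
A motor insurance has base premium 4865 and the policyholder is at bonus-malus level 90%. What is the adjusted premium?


adjusted = base * BM_level / 100
= 4865 * 90 / 100
= 4865 * 0.9
= 4378.5


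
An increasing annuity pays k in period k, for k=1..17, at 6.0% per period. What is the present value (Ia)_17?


(Ia)_n = sum_{k=1}^{n} k * v^k, v = 1/(1+i)
v = 0.943396
Sum computed term by term:
(Ia)_17 = 79.8783


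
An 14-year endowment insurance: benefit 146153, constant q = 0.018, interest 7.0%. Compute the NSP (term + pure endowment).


Term component = 20904.3974
Pure endowment = 14_p_x * v^14 * benefit = 0.775463 * 0.387817 * 146153 = 43953.7239
NSP = 64858.1213


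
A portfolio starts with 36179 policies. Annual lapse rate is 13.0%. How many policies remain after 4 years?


remaining = initial * (1 - lapse)^years
= 36179 * (1 - 0.13)^4
= 36179 * 0.572898
= 20726.8626


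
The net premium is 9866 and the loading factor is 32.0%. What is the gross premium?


Gross = net * (1 + loading)
= 9866 * (1 + 0.32)
= 9866 * 1.32
= 13023.12


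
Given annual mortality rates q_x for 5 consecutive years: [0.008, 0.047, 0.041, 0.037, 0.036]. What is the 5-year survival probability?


p_k = 1 - q_k for each year
Survival = product of (1 - q_k)
= 0.992 * 0.953 * 0.959 * 0.963 * 0.964
= 0.8416


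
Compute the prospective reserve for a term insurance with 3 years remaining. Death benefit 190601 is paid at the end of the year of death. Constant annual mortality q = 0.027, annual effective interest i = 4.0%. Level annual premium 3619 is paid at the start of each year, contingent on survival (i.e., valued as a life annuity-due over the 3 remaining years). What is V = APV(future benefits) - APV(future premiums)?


v = 1/(1+i) = 0.961538
APV(future benefits) per unit = sum_{k=0}^{2} k_p_x * q * v^(k+1) = 0.072975
APV(future benefits) = 190601 * 0.072975 = 13909.0694
Life annuity-due factor ä_{x:3} = sum_{k=0}^{2} k_p_x * v^k = 2.810881
APV(future premiums) = 3619 * 2.810881 = 10172.5787
V = 13909.0694 - 10172.5787
= 3736.4907


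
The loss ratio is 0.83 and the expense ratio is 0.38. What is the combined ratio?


Combined ratio = loss ratio + expense ratio
= 0.83 + 0.38
= 1.21


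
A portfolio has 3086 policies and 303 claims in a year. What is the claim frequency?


frequency = claims / policies
= 303 / 3086
= 0.0982


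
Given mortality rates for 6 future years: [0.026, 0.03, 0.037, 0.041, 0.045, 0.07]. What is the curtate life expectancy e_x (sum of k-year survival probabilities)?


e_x = sum_{k=1}^{n} k_p_x
k_p_x values:
  1_p_x = 0.974
  2_p_x = 0.94478
  3_p_x = 0.909823
  4_p_x = 0.87252
  5_p_x = 0.833257
  6_p_x = 0.774929
e_x = 5.3093


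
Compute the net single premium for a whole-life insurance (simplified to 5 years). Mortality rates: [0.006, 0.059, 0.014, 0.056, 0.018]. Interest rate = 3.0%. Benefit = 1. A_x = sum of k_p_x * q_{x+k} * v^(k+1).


v = 0.970874
Year 0: k_p_x=1.0, q=0.006, term=0.005825
Year 1: k_p_x=0.994, q=0.059, term=0.055279
Year 2: k_p_x=0.935354, q=0.014, term=0.011984
Year 3: k_p_x=0.922259, q=0.056, term=0.045887
Year 4: k_p_x=0.870613, q=0.018, term=0.013518
A_x = 0.1325


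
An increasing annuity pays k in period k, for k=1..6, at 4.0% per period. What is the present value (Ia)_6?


(Ia)_n = sum_{k=1}^{n} k * v^k, v = 1/(1+i)
v = 0.961538
Sum computed term by term:
(Ia)_6 = 17.7484


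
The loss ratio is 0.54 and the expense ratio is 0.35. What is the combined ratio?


Combined ratio = loss ratio + expense ratio
= 0.54 + 0.35
= 0.89


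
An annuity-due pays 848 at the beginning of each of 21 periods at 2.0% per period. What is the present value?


PV_due = PMT * (1-(1+i)^(-n))/i * (1+i)
PV_immediate = 14425.5054
PV_due = 14425.5054 * 1.02
= 14714.0155


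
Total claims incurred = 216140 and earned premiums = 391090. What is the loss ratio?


Loss ratio = claims / premiums
= 216140 / 391090
= 0.5527


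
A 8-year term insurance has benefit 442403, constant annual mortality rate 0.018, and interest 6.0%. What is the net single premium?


NSP = benefit * sum_{k=0}^{n-1} k_p_x * q * v^(k+1)
With constant q=0.018, v=0.943396
Sum = 0.105564
NSP = 442403 * 0.105564
= 46701.7781


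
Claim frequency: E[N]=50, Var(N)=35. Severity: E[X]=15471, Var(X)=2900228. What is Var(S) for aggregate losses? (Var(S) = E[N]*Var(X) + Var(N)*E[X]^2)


Var(S) = E[N]*Var(X) + Var(N)*E[X]^2
= 50*2900228 + 35*15471^2
= 145011400 + 8377314435
= 8.5223e+09


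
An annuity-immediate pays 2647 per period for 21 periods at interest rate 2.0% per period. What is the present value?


PV = PMT * (1 - (1+i)^(-n)) / i
= 2647 * (1 - (1+0.02)^(-21)) / 0.02
= 2647 * (1 - 0.659776) / 0.02
= 2647 * 17.011209
= 45028.6707


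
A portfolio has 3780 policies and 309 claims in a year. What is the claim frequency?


frequency = claims / policies
= 309 / 3780
= 0.0817


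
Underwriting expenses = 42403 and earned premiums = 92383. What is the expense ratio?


Expense ratio = expenses / premiums
= 42403 / 92383
= 0.459


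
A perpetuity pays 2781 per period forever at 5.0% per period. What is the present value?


PV = PMT / i
= 2781 / 0.05
= 55620.0


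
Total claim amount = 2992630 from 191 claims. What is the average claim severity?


severity = total / number
= 2992630 / 191
= 15668.2199


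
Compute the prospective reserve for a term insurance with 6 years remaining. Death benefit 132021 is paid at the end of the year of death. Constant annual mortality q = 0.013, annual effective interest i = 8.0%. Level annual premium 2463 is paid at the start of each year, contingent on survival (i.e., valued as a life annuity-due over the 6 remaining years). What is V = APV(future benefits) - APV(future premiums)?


v = 1/(1+i) = 0.925926
APV(future benefits) per unit = sum_{k=0}^{5} k_p_x * q * v^(k+1) = 0.058348
APV(future benefits) = 132021 * 0.058348 = 7703.1785
Life annuity-due factor ä_{x:6} = sum_{k=0}^{5} k_p_x * v^k = 4.847383
APV(future premiums) = 2463 * 4.847383 = 11939.1046
V = 7703.1785 - 11939.1046
= -4235.9261


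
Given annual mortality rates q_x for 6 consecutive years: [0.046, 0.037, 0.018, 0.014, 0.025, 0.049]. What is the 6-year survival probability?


p_k = 1 - q_k for each year
Survival = product of (1 - q_k)
= 0.954 * 0.963 * 0.982 * 0.986 * 0.975 * 0.951
= 0.8248


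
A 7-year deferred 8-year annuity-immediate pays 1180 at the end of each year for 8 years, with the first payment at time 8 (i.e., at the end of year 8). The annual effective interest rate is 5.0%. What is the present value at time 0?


PV at time 7 of the 8-year annuity-immediate:
a_n = 1180 * (1-(1+0.05)^(-8))/0.05 = 7626.5911
Discount back 7 years to time 0:
PV = 7626.5911 * (1+0.05)^(-7)
= 7626.5911 * 0.710681
= 5420.0759


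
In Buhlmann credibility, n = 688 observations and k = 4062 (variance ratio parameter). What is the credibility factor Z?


Z = n / (n + k)
= 688 / (688 + 4062)
= 688 / 4750
= 0.1448


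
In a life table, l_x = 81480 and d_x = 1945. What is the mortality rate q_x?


q_x = d_x / l_x
= 1945 / 81480
= 0.0239


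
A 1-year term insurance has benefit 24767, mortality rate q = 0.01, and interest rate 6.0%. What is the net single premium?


NSP = benefit * q * v
v = 1/(1+i) = 0.943396
NSP = 24767 * 0.01 * 0.943396
= 233.6509


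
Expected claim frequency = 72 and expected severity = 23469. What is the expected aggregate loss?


E[S] = E[N] * E[X]
= 72 * 23469
= 1.6898e+06


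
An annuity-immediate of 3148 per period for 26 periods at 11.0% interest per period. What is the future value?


FV = PMT * ((1+i)^n - 1) / i
= 3148 * ((1.11)^26 - 1) / 0.11
= 3148 * (15.079865 - 1) / 0.11
= 402940.1314


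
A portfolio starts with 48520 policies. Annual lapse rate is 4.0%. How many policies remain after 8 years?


remaining = initial * (1 - lapse)^years
= 48520 * (1 - 0.04)^8
= 48520 * 0.72139
= 35001.8224


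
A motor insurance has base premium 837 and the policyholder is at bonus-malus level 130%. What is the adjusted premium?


adjusted = base * BM_level / 100
= 837 * 130 / 100
= 837 * 1.3
= 1088.1


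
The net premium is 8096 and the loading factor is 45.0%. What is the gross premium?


Gross = net * (1 + loading)
= 8096 * (1 + 0.45)
= 8096 * 1.45
= 11739.2


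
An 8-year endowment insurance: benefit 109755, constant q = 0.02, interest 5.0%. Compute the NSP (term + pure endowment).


Term component = 13301.3683
Pure endowment = 8_p_x * v^8 * benefit = 0.850763 * 0.676839 * 109755 = 63200.2108
NSP = 76501.5792


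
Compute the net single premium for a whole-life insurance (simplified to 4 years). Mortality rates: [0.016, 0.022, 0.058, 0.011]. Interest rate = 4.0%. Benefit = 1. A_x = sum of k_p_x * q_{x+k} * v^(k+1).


v = 0.961538
Year 0: k_p_x=1.0, q=0.016, term=0.015385
Year 1: k_p_x=0.984, q=0.022, term=0.020015
Year 2: k_p_x=0.962352, q=0.058, term=0.049621
Year 3: k_p_x=0.906536, q=0.011, term=0.008524
A_x = 0.0935


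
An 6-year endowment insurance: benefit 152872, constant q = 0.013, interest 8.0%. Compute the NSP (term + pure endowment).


Term component = 8919.7953
Pure endowment = 6_p_x * v^6 * benefit = 0.924491 * 0.63017 * 152872 = 89061.1565
NSP = 97980.9519


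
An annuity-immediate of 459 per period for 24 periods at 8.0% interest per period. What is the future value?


FV = PMT * ((1+i)^n - 1) / i
= 459 * ((1.08)^24 - 1) / 0.08
= 459 * (6.341181 - 1) / 0.08
= 30645.0245


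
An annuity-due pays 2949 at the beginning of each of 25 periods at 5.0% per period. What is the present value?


PV_due = PMT * (1-(1+i)^(-n))/i * (1+i)
PV_immediate = 41563.0425
PV_due = 41563.0425 * 1.05
= 43641.1947


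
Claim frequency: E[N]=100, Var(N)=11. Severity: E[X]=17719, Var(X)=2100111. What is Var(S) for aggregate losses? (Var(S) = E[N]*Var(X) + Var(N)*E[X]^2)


Var(S) = E[N]*Var(X) + Var(N)*E[X]^2
= 100*2100111 + 11*17719^2
= 210011100 + 3453592571
= 3.6636e+09


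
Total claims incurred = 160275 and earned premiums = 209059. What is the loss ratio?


Loss ratio = claims / premiums
= 160275 / 209059
= 0.7666


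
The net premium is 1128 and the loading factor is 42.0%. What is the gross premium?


Gross = net * (1 + loading)
= 1128 * (1 + 0.42)
= 1128 * 1.42
= 1601.76


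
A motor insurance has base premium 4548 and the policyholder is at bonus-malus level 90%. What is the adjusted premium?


adjusted = base * BM_level / 100
= 4548 * 90 / 100
= 4548 * 0.9
= 4093.2


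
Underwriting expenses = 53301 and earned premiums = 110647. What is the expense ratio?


Expense ratio = expenses / premiums
= 53301 / 110647
= 0.4817


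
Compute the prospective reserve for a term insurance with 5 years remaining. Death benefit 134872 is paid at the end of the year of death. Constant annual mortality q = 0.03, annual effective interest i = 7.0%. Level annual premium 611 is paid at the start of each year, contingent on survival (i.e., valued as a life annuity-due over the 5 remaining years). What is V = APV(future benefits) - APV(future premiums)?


v = 1/(1+i) = 0.934579
APV(future benefits) per unit = sum_{k=0}^{4} k_p_x * q * v^(k+1) = 0.11632
APV(future benefits) = 134872 * 0.11632 = 15688.3586
Life annuity-due factor ä_{x:5} = sum_{k=0}^{4} k_p_x * v^k = 4.148759
APV(future premiums) = 611 * 4.148759 = 2534.8919
V = 15688.3586 - 2534.8919
= 13153.4667


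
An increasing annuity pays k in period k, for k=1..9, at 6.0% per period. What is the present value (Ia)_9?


(Ia)_n = sum_{k=1}^{n} k * v^k, v = 1/(1+i)
v = 0.943396
Sum computed term by term:
(Ia)_9 = 31.3785


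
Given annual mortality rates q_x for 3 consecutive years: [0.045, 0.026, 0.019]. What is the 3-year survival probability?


p_k = 1 - q_k for each year
Survival = product of (1 - q_k)
= 0.955 * 0.974 * 0.981
= 0.9125


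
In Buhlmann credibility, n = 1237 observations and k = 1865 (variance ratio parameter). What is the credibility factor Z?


Z = n / (n + k)
= 1237 / (1237 + 1865)
= 1237 / 3102
= 0.3988


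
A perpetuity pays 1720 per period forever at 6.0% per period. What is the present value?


PV = PMT / i
= 1720 / 0.06
= 28666.6667


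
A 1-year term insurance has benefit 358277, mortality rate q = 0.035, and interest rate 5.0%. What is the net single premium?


NSP = benefit * q * v
v = 1/(1+i) = 0.952381
NSP = 358277 * 0.035 * 0.952381
= 11942.5667


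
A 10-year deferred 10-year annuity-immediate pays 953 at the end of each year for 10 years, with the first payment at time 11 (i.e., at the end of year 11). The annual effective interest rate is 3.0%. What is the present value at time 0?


PV at time 10 of the 10-year annuity-immediate:
a_n = 953 * (1-(1+0.03)^(-10))/0.03 = 8129.2833
Discount back 10 years to time 0:
PV = 8129.2833 * (1+0.03)^(-10)
= 8129.2833 * 0.744094
= 6048.9502


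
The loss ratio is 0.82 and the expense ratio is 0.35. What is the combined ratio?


Combined ratio = loss ratio + expense ratio
= 0.82 + 0.35
= 1.17


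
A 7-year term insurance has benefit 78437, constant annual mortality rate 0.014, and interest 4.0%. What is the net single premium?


NSP = benefit * sum_{k=0}^{n-1} k_p_x * q * v^(k+1)
With constant q=0.014, v=0.961538
Sum = 0.080759
NSP = 78437 * 0.080759
= 6334.479


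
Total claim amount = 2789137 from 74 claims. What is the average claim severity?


severity = total / number
= 2789137 / 74
= 37691.0405


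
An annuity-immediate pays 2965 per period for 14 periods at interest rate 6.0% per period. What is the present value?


PV = PMT * (1 - (1+i)^(-n)) / i
= 2965 * (1 - (1+0.06)^(-14)) / 0.06
= 2965 * (1 - 0.442301) / 0.06
= 2965 * 9.294984
= 27559.6273


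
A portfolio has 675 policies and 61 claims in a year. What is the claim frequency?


frequency = claims / policies
= 61 / 675
= 0.0904


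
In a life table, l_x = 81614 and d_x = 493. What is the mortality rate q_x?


q_x = d_x / l_x
= 493 / 81614
= 0.006


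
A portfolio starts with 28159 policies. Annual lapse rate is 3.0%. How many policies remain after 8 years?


remaining = initial * (1 - lapse)^years
= 28159 * (1 - 0.03)^8
= 28159 * 0.783743
= 22069.4293


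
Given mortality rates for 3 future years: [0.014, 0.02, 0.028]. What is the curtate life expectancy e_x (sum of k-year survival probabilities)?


e_x = sum_{k=1}^{n} k_p_x
k_p_x values:
  1_p_x = 0.986
  2_p_x = 0.96628
  3_p_x = 0.939224
e_x = 2.8915
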